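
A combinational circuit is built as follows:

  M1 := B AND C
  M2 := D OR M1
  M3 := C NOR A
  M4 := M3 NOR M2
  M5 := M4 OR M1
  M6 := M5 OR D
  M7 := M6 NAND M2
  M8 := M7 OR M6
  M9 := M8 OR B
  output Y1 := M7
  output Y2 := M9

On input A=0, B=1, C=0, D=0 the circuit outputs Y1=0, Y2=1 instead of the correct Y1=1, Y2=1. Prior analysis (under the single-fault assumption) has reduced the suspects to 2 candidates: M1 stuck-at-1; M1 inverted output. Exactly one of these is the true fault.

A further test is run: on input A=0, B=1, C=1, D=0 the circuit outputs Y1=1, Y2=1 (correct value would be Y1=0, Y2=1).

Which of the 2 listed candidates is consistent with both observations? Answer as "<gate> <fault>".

M1 inverted output

Evaluate each candidate on input A=0, B=1, C=1, D=0:
  M1 stuck-at-1: M1=1 [stuck-at-1], M2=1, M3=0, M4=0, M5=1, M6=1, M7=0, M8=1, M9=1 → Y1=0, Y2=1 — eliminated
  M1 inverted output: M1=0 [inverted output], M2=0, M3=0, M4=1, M5=1, M6=1, M7=1, M8=1, M9=1 → Y1=1, Y2=1 — matches
Only M1 inverted output reproduces the observed Y1=1, Y2=1.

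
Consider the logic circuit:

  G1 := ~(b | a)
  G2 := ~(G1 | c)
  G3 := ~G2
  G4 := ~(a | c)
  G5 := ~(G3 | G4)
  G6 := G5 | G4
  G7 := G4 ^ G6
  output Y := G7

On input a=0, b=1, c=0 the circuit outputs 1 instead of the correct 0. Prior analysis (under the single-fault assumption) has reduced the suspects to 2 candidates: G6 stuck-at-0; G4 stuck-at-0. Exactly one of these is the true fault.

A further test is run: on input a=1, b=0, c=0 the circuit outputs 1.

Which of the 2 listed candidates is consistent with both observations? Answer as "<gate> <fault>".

Evaluate each candidate on input a=1, b=0, c=0:
  G6 stuck-at-0: G1=0, G2=1, G3=0, G4=0, G5=1, G6=0 [stuck-at-0], G7=0 → 0 — eliminated
  G4 stuck-at-0: G1=0, G2=1, G3=0, G4=0 [stuck-at-0], G5=1, G6=1, G7=1 → 1 — matches
Only G4 stuck-at-0 reproduces the observed 1.

G4 stuck-at-0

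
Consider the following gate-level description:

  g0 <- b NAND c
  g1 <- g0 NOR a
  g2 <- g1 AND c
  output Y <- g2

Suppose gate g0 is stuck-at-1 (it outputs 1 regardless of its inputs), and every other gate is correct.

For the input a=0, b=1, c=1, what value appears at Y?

Propagate with g0 forced: g0=1 [stuck-at-1], g1=0, g2=0.
So Y = 0. (Without the fault it would be 1.)

0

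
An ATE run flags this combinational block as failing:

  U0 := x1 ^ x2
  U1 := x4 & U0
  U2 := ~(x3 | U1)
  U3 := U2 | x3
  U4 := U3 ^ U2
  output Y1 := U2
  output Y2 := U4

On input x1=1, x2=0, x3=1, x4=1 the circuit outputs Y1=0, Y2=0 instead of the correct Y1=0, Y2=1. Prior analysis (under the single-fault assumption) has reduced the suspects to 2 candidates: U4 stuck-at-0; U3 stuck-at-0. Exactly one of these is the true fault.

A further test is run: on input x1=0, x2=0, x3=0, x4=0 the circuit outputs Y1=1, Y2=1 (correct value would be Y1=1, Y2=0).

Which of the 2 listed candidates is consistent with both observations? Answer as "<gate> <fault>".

Evaluate each candidate on input x1=0, x2=0, x3=0, x4=0:
  U4 stuck-at-0: U0=0, U1=0, U2=1, U3=1, U4=0 [stuck-at-0] → Y1=1, Y2=0 — eliminated
  U3 stuck-at-0: U0=0, U1=0, U2=1, U3=0 [stuck-at-0], U4=1 → Y1=1, Y2=1 — matches
Only U3 stuck-at-0 reproduces the observed Y1=1, Y2=1.

U3 stuck-at-0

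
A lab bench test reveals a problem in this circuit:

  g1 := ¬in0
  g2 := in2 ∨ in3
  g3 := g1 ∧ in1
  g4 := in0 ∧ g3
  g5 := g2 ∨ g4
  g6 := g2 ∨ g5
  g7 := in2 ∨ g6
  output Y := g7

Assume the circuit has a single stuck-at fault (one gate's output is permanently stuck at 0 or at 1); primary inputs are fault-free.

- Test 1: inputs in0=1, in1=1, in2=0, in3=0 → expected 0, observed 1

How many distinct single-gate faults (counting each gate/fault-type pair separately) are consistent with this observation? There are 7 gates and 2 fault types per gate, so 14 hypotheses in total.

Fault-free: g1=0, g2=0, g3=0, g4=0, g5=0, g6=0, g7=0 → 0. Observed 1.
  g1 stuck-at-0: output 0 ✗
  g1 stuck-at-1: output 1 ✓
  g2 stuck-at-0: output 0 ✗
  g2 stuck-at-1: output 1 ✓
  g3 stuck-at-0: output 0 ✗
  g3 stuck-at-1: output 1 ✓
  g4 stuck-at-0: output 0 ✗
  g4 stuck-at-1: output 1 ✓
  g5 stuck-at-0: output 0 ✗
  g5 stuck-at-1: output 1 ✓
  g6 stuck-at-0: output 0 ✗
  g6 stuck-at-1: output 1 ✓
  g7 stuck-at-0: output 0 ✗
  g7 stuck-at-1: output 1 ✓
Consistent faults: {g1 stuck-at-1, g2 stuck-at-1, g3 stuck-at-1, g4 stuck-at-1, g5 stuck-at-1, g6 stuck-at-1, g7 stuck-at-1} — 7 in all.

7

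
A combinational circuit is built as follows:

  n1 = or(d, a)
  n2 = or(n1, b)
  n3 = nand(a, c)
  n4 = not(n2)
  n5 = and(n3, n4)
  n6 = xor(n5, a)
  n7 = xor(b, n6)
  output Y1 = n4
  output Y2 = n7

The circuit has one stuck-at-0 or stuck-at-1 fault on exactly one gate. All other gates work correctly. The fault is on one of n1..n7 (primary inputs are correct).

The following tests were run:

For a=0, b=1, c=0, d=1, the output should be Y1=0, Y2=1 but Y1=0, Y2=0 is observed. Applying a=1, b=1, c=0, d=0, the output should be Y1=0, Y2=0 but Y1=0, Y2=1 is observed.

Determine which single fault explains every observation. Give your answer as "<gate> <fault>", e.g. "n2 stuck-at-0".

n5 stuck-at-1

Fault-free values for test 1 (a=0, b=1, c=0, d=1): n1=1, n2=1, n3=1, n4=0, n5=0, n6=0, n7=1, giving Y1=0, Y2=1. Observed Y1=0, Y2=0.
Test 1: faults giving observed Y1=0, Y2=0 are {n5 stuck-at-1, n6 stuck-at-1, n7 stuck-at-0}.
Test 2 (a=1, b=1, c=0, d=0): fault-free n1=1, n2=1, n3=1, n4=0, n5=0, n6=1, n7=0 → Y1=0, Y2=0; observed Y1=0, Y2=1. Eliminates n6 stuck-at-1, n7 stuck-at-0.
Only n5 stuck-at-1 is consistent with every test.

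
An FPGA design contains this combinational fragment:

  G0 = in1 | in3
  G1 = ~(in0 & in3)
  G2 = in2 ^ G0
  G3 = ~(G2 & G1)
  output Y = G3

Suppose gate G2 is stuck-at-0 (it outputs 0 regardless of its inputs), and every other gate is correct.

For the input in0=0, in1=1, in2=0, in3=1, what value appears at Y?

1

Propagate with G2 forced: G0=1, G1=1, G2=0 [stuck-at-0], G3=1.
So Y = 1. (Without the fault it would be 0.)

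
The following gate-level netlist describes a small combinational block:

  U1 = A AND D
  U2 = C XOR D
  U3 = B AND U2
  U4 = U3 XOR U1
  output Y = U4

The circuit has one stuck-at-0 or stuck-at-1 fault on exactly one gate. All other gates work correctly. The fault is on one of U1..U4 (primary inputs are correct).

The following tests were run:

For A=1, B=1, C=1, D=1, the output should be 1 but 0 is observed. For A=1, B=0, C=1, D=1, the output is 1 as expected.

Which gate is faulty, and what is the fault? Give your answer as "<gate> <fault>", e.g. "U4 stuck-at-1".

U2 stuck-at-1

Fault-free values for test 1 (A=1, B=1, C=1, D=1): U1=1, U2=0, U3=0, U4=1, giving Y=1. Observed 0.
Test 1: faults giving observed 0 are {U1 stuck-at-0, U2 stuck-at-1, U3 stuck-at-1, U4 stuck-at-0}.
Test 2 (A=1, B=0, C=1, D=1): fault-free U1=1, U2=0, U3=0, U4=1 → 1; observed 1. Eliminates U1 stuck-at-0, U3 stuck-at-1, U4 stuck-at-0.
Only U2 stuck-at-1 is consistent with every test.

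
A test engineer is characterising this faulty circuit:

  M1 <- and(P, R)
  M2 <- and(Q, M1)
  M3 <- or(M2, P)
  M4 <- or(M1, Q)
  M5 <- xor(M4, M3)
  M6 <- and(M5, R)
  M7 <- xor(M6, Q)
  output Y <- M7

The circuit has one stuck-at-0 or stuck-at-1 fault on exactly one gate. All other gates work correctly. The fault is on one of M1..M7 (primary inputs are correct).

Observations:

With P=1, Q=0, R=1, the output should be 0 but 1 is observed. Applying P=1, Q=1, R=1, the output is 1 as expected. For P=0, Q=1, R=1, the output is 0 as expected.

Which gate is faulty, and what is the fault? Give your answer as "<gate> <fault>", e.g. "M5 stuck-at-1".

M1 stuck-at-0

Fault-free values for test 1 (P=1, Q=0, R=1): M1=1, M2=0, M3=1, M4=1, M5=0, M6=0, M7=0, giving Y=0. Observed 1.
Test 1: faults giving observed 1 are {M1 stuck-at-0, M3 stuck-at-0, M4 stuck-at-0, M5 stuck-at-1, M6 stuck-at-1, M7 stuck-at-1}.
Test 2 (P=1, Q=1, R=1): fault-free M1=1, M2=1, M3=1, M4=1, M5=0, M6=0, M7=1 → 1; observed 1. Eliminates M3 stuck-at-0, M4 stuck-at-0, M5 stuck-at-1, M6 stuck-at-1.
Test 3 (P=0, Q=1, R=1): fault-free M1=0, M2=0, M3=0, M4=1, M5=1, M6=1, M7=0 → 0; observed 0. Eliminates M7 stuck-at-1.
Only M1 stuck-at-0 is consistent with every test.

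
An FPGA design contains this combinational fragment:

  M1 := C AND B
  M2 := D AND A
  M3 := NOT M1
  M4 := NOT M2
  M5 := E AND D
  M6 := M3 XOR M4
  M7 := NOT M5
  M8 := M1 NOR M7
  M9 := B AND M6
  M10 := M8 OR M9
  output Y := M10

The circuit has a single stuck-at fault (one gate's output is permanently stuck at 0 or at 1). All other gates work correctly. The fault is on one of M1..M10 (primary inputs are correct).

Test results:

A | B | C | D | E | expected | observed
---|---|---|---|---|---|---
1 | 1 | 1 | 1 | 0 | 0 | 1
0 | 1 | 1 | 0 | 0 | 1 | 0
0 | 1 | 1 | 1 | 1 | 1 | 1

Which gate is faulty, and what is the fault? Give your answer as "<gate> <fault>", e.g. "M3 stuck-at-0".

M1 stuck-at-0

Fault-free values for test 1 (A=1, B=1, C=1, D=1, E=0): M1=1, M2=1, M3=0, M4=0, M5=0, M6=0, M7=1, M8=0, M9=0, M10=0, giving Y=0. Observed 1.
Test 1: faults giving observed 1 are {M1 stuck-at-0, M2 stuck-at-0, M3 stuck-at-1, M4 stuck-at-1, M6 stuck-at-1, M8 stuck-at-1, M9 stuck-at-1, M10 stuck-at-1}.
Test 2 (A=0, B=1, C=1, D=0, E=0): fault-free M1=1, M2=0, M3=0, M4=1, M5=0, M6=1, M7=1, M8=0, M9=1, M10=1 → 1; observed 0. Eliminates M2 stuck-at-0, M4 stuck-at-1, M6 stuck-at-1, M8 stuck-at-1, M9 stuck-at-1, M10 stuck-at-1.
Test 3 (A=0, B=1, C=1, D=1, E=1): fault-free M1=1, M2=0, M3=0, M4=1, M5=1, M6=1, M7=0, M8=0, M9=1, M10=1 → 1; observed 1. Eliminates M3 stuck-at-1.
Only M1 stuck-at-0 is consistent with every test.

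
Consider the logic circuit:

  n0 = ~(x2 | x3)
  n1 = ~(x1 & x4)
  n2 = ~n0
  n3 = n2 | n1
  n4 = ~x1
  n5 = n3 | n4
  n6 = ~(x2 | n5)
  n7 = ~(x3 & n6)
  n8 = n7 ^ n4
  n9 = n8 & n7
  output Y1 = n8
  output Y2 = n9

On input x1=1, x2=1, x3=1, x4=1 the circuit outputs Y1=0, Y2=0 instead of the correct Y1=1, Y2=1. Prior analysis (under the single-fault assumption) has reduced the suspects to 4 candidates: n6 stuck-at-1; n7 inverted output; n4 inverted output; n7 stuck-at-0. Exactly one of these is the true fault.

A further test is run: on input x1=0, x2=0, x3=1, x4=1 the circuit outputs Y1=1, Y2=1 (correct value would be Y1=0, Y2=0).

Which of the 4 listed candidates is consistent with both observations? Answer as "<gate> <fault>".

n4 inverted output

Evaluate each candidate on input x1=0, x2=0, x3=1, x4=1:
  n6 stuck-at-1: n0=0, n1=1, n2=1, n3=1, n4=1, n5=1, n6=1 [stuck-at-1], n7=0, n8=1, n9=0 → Y1=1, Y2=0 — eliminated
  n7 inverted output: n0=0, n1=1, n2=1, n3=1, n4=1, n5=1, n6=0, n7=0 [inverted output], n8=1, n9=0 → Y1=1, Y2=0 — eliminated
  n4 inverted output: n0=0, n1=1, n2=1, n3=1, n4=0 [inverted output], n5=1, n6=0, n7=1, n8=1, n9=1 → Y1=1, Y2=1 — matches
  n7 stuck-at-0: n0=0, n1=1, n2=1, n3=1, n4=1, n5=1, n6=0, n7=0 [stuck-at-0], n8=1, n9=0 → Y1=1, Y2=0 — eliminated
Only n4 inverted output reproduces the observed Y1=1, Y2=1.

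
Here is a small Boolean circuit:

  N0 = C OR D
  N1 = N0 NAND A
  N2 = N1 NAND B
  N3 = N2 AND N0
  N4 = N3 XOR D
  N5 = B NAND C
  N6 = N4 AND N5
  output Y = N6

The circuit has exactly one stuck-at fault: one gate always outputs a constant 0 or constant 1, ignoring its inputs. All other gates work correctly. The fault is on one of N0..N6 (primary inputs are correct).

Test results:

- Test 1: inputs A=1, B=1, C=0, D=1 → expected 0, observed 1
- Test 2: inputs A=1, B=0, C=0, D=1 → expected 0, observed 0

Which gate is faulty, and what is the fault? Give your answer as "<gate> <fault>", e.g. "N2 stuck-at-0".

Fault-free values for test 1 (A=1, B=1, C=0, D=1): N0=1, N1=0, N2=1, N3=1, N4=0, N5=1, N6=0, giving Y=0. Observed 1.
Test 1: faults giving observed 1 are {N0 stuck-at-0, N1 stuck-at-1, N2 stuck-at-0, N3 stuck-at-0, N4 stuck-at-1, N6 stuck-at-1}.
Test 2 (A=1, B=0, C=0, D=1): fault-free N0=1, N1=0, N2=1, N3=1, N4=0, N5=1, N6=0 → 0; observed 0. Eliminates N0 stuck-at-0, N2 stuck-at-0, N3 stuck-at-0, N4 stuck-at-1, N6 stuck-at-1.
Only N1 stuck-at-1 is consistent with every test.

N1 stuck-at-1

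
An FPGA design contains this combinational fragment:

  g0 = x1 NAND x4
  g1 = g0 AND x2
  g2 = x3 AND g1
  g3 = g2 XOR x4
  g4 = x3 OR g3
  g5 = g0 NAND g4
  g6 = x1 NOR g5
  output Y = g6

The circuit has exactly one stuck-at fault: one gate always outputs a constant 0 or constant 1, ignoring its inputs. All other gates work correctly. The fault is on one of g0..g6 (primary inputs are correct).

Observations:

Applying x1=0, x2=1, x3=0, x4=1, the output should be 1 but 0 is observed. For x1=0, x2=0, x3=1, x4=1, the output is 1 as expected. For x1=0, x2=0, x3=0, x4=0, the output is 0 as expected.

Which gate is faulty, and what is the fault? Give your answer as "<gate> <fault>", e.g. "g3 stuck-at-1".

g3 stuck-at-0

Fault-free values for test 1 (x1=0, x2=1, x3=0, x4=1): g0=1, g1=1, g2=0, g3=1, g4=1, g5=0, g6=1, giving Y=1. Observed 0.
Test 1: faults giving observed 0 are {g0 stuck-at-0, g2 stuck-at-1, g3 stuck-at-0, g4 stuck-at-0, g5 stuck-at-1, g6 stuck-at-0}.
Test 2 (x1=0, x2=0, x3=1, x4=1): fault-free g0=1, g1=0, g2=0, g3=1, g4=1, g5=0, g6=1 → 1; observed 1. Eliminates g0 stuck-at-0, g4 stuck-at-0, g5 stuck-at-1, g6 stuck-at-0.
Test 3 (x1=0, x2=0, x3=0, x4=0): fault-free g0=1, g1=0, g2=0, g3=0, g4=0, g5=1, g6=0 → 0; observed 0. Eliminates g2 stuck-at-1.
Only g3 stuck-at-0 is consistent with every test.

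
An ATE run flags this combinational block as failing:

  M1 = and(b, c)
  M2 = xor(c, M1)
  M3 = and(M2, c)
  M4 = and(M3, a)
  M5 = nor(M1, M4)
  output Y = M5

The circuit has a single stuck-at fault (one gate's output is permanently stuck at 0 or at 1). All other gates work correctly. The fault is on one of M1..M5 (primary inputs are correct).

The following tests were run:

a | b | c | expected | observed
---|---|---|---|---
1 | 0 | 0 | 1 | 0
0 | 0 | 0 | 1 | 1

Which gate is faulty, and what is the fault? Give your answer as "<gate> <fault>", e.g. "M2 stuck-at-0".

M3 stuck-at-1

Fault-free values for test 1 (a=1, b=0, c=0): M1=0, M2=0, M3=0, M4=0, M5=1, giving Y=1. Observed 0.
Test 1: faults giving observed 0 are {M1 stuck-at-1, M3 stuck-at-1, M4 stuck-at-1, M5 stuck-at-0}.
Test 2 (a=0, b=0, c=0): fault-free M1=0, M2=0, M3=0, M4=0, M5=1 → 1; observed 1. Eliminates M1 stuck-at-1, M4 stuck-at-1, M5 stuck-at-0.
Only M3 stuck-at-1 is consistent with every test.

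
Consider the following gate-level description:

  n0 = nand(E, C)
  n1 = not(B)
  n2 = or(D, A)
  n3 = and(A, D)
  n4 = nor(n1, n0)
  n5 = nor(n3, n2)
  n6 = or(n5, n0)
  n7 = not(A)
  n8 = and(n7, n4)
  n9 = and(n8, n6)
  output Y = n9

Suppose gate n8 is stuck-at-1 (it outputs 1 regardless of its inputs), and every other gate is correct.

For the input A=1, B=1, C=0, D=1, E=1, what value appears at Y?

Propagate with n8 forced: n0=1, n1=0, n2=1, n3=1, n4=0, n5=0, n6=1, n7=0, n8=1 [stuck-at-1], n9=1.
So Y = 1. (Without the fault it would be 0.)

1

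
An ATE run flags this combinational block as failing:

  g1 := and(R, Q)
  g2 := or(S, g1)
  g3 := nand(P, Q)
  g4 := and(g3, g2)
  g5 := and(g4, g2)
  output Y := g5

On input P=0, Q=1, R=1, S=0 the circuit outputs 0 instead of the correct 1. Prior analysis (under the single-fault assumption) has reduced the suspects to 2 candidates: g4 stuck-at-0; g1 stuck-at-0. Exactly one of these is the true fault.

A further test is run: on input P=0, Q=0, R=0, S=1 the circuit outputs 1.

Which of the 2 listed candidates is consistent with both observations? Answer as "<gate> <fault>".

Evaluate each candidate on input P=0, Q=0, R=0, S=1:
  g4 stuck-at-0: g1=0, g2=1, g3=1, g4=0 [stuck-at-0], g5=0 → 0 — eliminated
  g1 stuck-at-0: g1=0 [stuck-at-0], g2=1, g3=1, g4=1, g5=1 → 1 — matches
Only g1 stuck-at-0 reproduces the observed 1.

g1 stuck-at-0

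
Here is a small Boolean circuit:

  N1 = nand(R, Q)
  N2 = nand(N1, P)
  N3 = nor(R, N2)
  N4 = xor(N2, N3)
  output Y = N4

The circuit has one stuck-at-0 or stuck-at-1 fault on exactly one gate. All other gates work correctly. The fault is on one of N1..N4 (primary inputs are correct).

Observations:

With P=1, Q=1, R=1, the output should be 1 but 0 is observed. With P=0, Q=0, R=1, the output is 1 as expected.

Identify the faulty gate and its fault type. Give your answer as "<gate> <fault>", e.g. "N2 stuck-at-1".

Fault-free values for test 1 (P=1, Q=1, R=1): N1=0, N2=1, N3=0, N4=1, giving Y=1. Observed 0.
Test 1: faults giving observed 0 are {N1 stuck-at-1, N2 stuck-at-0, N3 stuck-at-1, N4 stuck-at-0}.
Test 2 (P=0, Q=0, R=1): fault-free N1=1, N2=1, N3=0, N4=1 → 1; observed 1. Eliminates N2 stuck-at-0, N3 stuck-at-1, N4 stuck-at-0.
Only N1 stuck-at-1 is consistent with every test.

N1 stuck-at-1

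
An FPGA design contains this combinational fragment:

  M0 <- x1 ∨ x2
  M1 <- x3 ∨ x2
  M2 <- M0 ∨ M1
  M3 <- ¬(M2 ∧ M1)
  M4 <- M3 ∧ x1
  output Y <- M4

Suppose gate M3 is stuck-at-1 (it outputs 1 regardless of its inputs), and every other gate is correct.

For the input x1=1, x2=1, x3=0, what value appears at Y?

1

Propagate with M3 forced: M0=1, M1=1, M2=1, M3=1 [stuck-at-1], M4=1.
So Y = 1. (Without the fault it would be 0.)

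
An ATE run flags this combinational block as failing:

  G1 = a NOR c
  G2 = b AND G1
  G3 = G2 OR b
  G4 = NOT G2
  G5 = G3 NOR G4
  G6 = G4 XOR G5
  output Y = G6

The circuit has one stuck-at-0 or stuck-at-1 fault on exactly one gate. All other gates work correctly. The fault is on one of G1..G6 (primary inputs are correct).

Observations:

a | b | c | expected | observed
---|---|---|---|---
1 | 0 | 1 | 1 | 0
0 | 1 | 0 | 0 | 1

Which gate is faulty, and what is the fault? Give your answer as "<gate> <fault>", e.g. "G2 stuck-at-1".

Fault-free values for test 1 (a=1, b=0, c=1): G1=0, G2=0, G3=0, G4=1, G5=0, G6=1, giving Y=1. Observed 0.
Test 1: faults giving observed 0 are {G2 stuck-at-1, G5 stuck-at-1, G6 stuck-at-0}.
Test 2 (a=0, b=1, c=0): fault-free G1=1, G2=1, G3=1, G4=0, G5=0, G6=0 → 0; observed 1. Eliminates G2 stuck-at-1, G6 stuck-at-0.
Only G5 stuck-at-1 is consistent with every test.

G5 stuck-at-1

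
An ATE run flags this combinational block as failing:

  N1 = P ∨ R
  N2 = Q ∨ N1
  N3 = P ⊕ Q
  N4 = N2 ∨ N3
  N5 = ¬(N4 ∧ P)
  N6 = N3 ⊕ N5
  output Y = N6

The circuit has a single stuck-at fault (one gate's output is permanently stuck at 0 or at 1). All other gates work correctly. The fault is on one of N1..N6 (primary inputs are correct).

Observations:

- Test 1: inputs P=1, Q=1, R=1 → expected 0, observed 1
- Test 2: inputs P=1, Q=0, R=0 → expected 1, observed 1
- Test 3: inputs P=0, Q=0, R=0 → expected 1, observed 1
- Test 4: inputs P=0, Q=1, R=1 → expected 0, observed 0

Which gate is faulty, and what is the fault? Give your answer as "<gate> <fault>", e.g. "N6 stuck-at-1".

N2 stuck-at-0

Fault-free values for test 1 (P=1, Q=1, R=1): N1=1, N2=1, N3=0, N4=1, N5=0, N6=0, giving Y=0. Observed 1.
Test 1: faults giving observed 1 are {N2 stuck-at-0, N3 stuck-at-1, N4 stuck-at-0, N5 stuck-at-1, N6 stuck-at-1}.
Test 2 (P=1, Q=0, R=0): fault-free N1=1, N2=1, N3=1, N4=1, N5=0, N6=1 → 1; observed 1. Eliminates N4 stuck-at-0, N5 stuck-at-1.
Test 3 (P=0, Q=0, R=0): fault-free N1=0, N2=0, N3=0, N4=0, N5=1, N6=1 → 1; observed 1. Eliminates N3 stuck-at-1.
Test 4 (P=0, Q=1, R=1): fault-free N1=1, N2=1, N3=1, N4=1, N5=1, N6=0 → 0; observed 0. Eliminates N6 stuck-at-1.
Only N2 stuck-at-0 is consistent with every test.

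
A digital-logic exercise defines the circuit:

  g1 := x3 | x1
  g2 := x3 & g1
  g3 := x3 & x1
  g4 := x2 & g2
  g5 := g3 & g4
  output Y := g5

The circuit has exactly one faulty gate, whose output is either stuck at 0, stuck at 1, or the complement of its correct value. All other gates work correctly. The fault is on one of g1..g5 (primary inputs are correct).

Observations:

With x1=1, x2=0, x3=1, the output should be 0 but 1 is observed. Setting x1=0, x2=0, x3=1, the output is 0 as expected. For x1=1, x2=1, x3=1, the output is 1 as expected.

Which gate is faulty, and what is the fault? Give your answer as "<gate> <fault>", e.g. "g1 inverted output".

g4 stuck-at-1

Fault-free values for test 1 (x1=1, x2=0, x3=1): g1=1, g2=1, g3=1, g4=0, g5=0, giving Y=0. Observed 1.
Test 1: faults giving observed 1 are {g4 stuck-at-1, g4 inverted output, g5 stuck-at-1, g5 inverted output}.
Test 2 (x1=0, x2=0, x3=1): fault-free g1=1, g2=1, g3=0, g4=0, g5=0 → 0; observed 0. Eliminates g5 stuck-at-1, g5 inverted output.
Test 3 (x1=1, x2=1, x3=1): fault-free g1=1, g2=1, g3=1, g4=1, g5=1 → 1; observed 1. Eliminates g4 inverted output.
Only g4 stuck-at-1 is consistent with every test.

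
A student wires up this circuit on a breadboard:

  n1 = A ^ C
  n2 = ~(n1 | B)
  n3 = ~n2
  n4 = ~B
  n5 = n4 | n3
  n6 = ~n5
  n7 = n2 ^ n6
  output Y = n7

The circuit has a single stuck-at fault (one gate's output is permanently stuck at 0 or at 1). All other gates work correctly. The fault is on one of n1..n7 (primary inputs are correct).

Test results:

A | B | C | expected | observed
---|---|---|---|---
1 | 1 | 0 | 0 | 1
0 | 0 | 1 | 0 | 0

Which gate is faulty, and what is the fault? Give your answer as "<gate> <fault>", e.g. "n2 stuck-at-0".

Fault-free values for test 1 (A=1, B=1, C=0): n1=1, n2=0, n3=1, n4=0, n5=1, n6=0, n7=0, giving Y=0. Observed 1.
Test 1: faults giving observed 1 are {n3 stuck-at-0, n5 stuck-at-0, n6 stuck-at-1, n7 stuck-at-1}.
Test 2 (A=0, B=0, C=1): fault-free n1=1, n2=0, n3=1, n4=1, n5=1, n6=0, n7=0 → 0; observed 0. Eliminates n5 stuck-at-0, n6 stuck-at-1, n7 stuck-at-1.
Only n3 stuck-at-0 is consistent with every test.

n3 stuck-at-0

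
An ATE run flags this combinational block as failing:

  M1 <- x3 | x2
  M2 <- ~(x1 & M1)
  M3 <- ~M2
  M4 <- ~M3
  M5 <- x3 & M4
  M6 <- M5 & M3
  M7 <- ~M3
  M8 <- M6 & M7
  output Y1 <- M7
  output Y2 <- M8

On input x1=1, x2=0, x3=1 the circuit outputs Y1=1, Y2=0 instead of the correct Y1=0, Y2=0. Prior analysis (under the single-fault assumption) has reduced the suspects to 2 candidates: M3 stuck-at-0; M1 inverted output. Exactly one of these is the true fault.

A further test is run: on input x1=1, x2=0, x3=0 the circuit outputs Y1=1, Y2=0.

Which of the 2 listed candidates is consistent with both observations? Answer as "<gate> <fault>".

M3 stuck-at-0

Evaluate each candidate on input x1=1, x2=0, x3=0:
  M3 stuck-at-0: M1=0, M2=1, M3=0 [stuck-at-0], M4=1, M5=0, M6=0, M7=1, M8=0 → Y1=1, Y2=0 — matches
  M1 inverted output: M1=1 [inverted output], M2=0, M3=1, M4=0, M5=0, M6=0, M7=0, M8=0 → Y1=0, Y2=0 — eliminated
Only M3 stuck-at-0 reproduces the observed Y1=1, Y2=0.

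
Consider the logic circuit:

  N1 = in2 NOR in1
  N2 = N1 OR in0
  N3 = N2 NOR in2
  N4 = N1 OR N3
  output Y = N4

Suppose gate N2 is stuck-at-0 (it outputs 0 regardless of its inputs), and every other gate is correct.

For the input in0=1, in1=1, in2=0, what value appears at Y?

Propagate with N2 forced: N1=0, N2=0 [stuck-at-0], N3=1, N4=1.
So Y = 1. (Without the fault it would be 0.)

1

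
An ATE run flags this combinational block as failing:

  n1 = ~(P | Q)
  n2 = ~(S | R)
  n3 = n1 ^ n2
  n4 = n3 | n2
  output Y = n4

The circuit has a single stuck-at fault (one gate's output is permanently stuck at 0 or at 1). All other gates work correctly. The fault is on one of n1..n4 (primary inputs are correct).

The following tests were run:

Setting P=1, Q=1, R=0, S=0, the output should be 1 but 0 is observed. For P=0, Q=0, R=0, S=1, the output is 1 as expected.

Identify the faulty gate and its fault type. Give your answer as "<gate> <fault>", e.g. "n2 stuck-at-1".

n2 stuck-at-0

Fault-free values for test 1 (P=1, Q=1, R=0, S=0): n1=0, n2=1, n3=1, n4=1, giving Y=1. Observed 0.
Test 1: faults giving observed 0 are {n2 stuck-at-0, n4 stuck-at-0}.
Test 2 (P=0, Q=0, R=0, S=1): fault-free n1=1, n2=0, n3=1, n4=1 → 1; observed 1. Eliminates n4 stuck-at-0.
Only n2 stuck-at-0 is consistent with every test.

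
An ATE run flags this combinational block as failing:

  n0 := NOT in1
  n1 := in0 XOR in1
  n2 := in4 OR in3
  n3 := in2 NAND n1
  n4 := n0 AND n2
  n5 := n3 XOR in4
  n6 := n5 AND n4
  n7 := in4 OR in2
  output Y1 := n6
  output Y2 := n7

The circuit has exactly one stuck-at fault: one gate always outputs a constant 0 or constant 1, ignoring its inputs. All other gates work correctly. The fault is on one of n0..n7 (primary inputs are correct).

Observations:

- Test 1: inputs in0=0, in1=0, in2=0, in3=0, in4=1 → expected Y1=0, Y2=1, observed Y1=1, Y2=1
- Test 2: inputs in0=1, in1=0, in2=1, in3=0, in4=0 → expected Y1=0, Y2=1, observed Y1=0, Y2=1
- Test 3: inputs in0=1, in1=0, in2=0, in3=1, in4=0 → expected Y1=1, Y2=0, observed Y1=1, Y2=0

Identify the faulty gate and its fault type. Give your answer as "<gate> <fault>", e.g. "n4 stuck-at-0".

Fault-free values for test 1 (in0=0, in1=0, in2=0, in3=0, in4=1): n0=1, n1=0, n2=1, n3=1, n4=1, n5=0, n6=0, n7=1, giving Y1=0, Y2=1. Observed Y1=1, Y2=1.
Test 1: faults giving observed Y1=1, Y2=1 are {n3 stuck-at-0, n5 stuck-at-1, n6 stuck-at-1}.
Test 2 (in0=1, in1=0, in2=1, in3=0, in4=0): fault-free n0=1, n1=1, n2=0, n3=0, n4=0, n5=0, n6=0, n7=1 → Y1=0, Y2=1; observed Y1=0, Y2=1. Eliminates n6 stuck-at-1.
Test 3 (in0=1, in1=0, in2=0, in3=1, in4=0): fault-free n0=1, n1=1, n2=1, n3=1, n4=1, n5=1, n6=1, n7=0 → Y1=1, Y2=0; observed Y1=1, Y2=0. Eliminates n3 stuck-at-0.
Only n5 stuck-at-1 is consistent with every test.

n5 stuck-at-1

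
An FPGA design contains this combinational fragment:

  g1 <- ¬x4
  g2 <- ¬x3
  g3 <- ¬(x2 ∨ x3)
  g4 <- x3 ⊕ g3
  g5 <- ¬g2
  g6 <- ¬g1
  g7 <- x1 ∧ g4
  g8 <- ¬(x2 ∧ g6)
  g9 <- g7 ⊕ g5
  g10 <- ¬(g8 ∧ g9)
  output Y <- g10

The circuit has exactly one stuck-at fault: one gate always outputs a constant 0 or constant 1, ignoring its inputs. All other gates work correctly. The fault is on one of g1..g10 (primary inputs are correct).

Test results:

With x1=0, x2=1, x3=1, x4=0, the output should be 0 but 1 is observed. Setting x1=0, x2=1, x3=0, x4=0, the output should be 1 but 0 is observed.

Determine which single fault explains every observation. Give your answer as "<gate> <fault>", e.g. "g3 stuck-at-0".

g7 stuck-at-1

Fault-free values for test 1 (x1=0, x2=1, x3=1, x4=0): g1=1, g2=0, g3=0, g4=1, g5=1, g6=0, g7=0, g8=1, g9=1, g10=0, giving Y=0. Observed 1.
Test 1: faults giving observed 1 are {g1 stuck-at-0, g2 stuck-at-1, g5 stuck-at-0, g6 stuck-at-1, g7 stuck-at-1, g8 stuck-at-0, g9 stuck-at-0, g10 stuck-at-1}.
Test 2 (x1=0, x2=1, x3=0, x4=0): fault-free g1=1, g2=1, g3=0, g4=0, g5=0, g6=0, g7=0, g8=1, g9=0, g10=1 → 1; observed 0. Eliminates g1 stuck-at-0, g2 stuck-at-1, g5 stuck-at-0, g6 stuck-at-1, g8 stuck-at-0, g9 stuck-at-0, g10 stuck-at-1.
Only g7 stuck-at-1 is consistent with every test.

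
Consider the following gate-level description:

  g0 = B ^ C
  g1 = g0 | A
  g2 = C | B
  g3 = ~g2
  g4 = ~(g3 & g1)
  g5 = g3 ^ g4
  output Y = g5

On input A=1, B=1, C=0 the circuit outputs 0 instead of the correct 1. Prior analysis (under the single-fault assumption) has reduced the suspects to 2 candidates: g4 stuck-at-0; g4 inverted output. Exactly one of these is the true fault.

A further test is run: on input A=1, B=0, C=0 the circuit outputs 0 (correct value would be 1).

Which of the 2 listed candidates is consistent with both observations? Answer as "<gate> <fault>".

Evaluate each candidate on input A=1, B=0, C=0:
  g4 stuck-at-0: g0=0, g1=1, g2=0, g3=1, g4=0 [stuck-at-0], g5=1 → 1 — eliminated
  g4 inverted output: g0=0, g1=1, g2=0, g3=1, g4=1 [inverted output], g5=0 → 0 — matches
Only g4 inverted output reproduces the observed 0.

g4 inverted output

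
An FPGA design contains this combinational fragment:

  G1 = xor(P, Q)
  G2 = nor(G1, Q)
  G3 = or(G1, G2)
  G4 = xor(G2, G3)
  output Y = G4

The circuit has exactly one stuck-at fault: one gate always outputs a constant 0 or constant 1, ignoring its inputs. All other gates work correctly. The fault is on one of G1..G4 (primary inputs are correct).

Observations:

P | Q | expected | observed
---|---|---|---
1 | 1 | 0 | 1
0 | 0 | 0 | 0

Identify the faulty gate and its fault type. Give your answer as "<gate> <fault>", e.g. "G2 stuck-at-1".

Fault-free values for test 1 (P=1, Q=1): G1=0, G2=0, G3=0, G4=0, giving Y=0. Observed 1.
Test 1: faults giving observed 1 are {G1 stuck-at-1, G3 stuck-at-1, G4 stuck-at-1}.
Test 2 (P=0, Q=0): fault-free G1=0, G2=1, G3=1, G4=0 → 0; observed 0. Eliminates G1 stuck-at-1, G4 stuck-at-1.
Only G3 stuck-at-1 is consistent with every test.

G3 stuck-at-1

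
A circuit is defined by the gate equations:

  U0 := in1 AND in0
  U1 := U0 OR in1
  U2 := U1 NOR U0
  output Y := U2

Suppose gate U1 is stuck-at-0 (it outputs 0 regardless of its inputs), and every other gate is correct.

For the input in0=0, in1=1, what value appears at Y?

1

Propagate with U1 forced: U0=0, U1=0 [stuck-at-0], U2=1.
So Y = 1. (Without the fault it would be 0.)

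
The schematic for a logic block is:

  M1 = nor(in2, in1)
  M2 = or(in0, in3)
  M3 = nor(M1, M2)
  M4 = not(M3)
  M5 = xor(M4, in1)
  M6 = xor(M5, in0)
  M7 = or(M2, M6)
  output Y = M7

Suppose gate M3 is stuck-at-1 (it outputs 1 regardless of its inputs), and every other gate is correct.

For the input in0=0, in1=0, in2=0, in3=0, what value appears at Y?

0

Propagate with M3 forced: M1=1, M2=0, M3=1 [stuck-at-1], M4=0, M5=0, M6=0, M7=0.
So Y = 0. (Without the fault it would be 1.)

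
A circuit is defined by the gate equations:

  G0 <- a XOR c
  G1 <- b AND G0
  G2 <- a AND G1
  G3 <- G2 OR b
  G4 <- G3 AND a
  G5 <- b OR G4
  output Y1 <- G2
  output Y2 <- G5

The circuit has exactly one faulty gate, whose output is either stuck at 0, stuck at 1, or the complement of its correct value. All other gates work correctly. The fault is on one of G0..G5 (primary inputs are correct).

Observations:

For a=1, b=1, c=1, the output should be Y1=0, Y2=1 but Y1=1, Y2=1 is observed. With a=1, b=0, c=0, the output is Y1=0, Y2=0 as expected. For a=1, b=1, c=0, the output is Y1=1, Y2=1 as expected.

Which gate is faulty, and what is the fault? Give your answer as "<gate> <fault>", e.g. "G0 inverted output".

Fault-free values for test 1 (a=1, b=1, c=1): G0=0, G1=0, G2=0, G3=1, G4=1, G5=1, giving Y1=0, Y2=1. Observed Y1=1, Y2=1.
Test 1: faults giving observed Y1=1, Y2=1 are {G0 stuck-at-1, G0 inverted output, G1 stuck-at-1, G1 inverted output, G2 stuck-at-1, G2 inverted output}.
Test 2 (a=1, b=0, c=0): fault-free G0=1, G1=0, G2=0, G3=0, G4=0, G5=0 → Y1=0, Y2=0; observed Y1=0, Y2=0. Eliminates G1 stuck-at-1, G1 inverted output, G2 stuck-at-1, G2 inverted output.
Test 3 (a=1, b=1, c=0): fault-free G0=1, G1=1, G2=1, G3=1, G4=1, G5=1 → Y1=1, Y2=1; observed Y1=1, Y2=1. Eliminates G0 inverted output.
Only G0 stuck-at-1 is consistent with every test.

G0 stuck-at-1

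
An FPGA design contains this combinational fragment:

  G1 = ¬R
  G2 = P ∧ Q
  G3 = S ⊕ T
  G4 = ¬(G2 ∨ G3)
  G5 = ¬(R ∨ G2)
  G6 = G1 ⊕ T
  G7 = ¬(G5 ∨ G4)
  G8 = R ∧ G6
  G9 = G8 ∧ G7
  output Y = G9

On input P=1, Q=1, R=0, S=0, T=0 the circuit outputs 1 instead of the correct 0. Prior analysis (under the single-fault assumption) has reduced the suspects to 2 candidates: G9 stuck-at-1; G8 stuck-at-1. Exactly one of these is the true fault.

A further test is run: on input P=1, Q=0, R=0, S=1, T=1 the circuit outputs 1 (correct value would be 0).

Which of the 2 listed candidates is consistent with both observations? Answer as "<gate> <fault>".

G9 stuck-at-1

Evaluate each candidate on input P=1, Q=0, R=0, S=1, T=1:
  G9 stuck-at-1: G1=1, G2=0, G3=0, G4=1, G5=1, G6=0, G7=0, G8=0, G9=1 [stuck-at-1] → 1 — matches
  G8 stuck-at-1: G1=1, G2=0, G3=0, G4=1, G5=1, G6=0, G7=0, G8=1 [stuck-at-1], G9=0 → 0 — eliminated
Only G9 stuck-at-1 reproduces the observed 1.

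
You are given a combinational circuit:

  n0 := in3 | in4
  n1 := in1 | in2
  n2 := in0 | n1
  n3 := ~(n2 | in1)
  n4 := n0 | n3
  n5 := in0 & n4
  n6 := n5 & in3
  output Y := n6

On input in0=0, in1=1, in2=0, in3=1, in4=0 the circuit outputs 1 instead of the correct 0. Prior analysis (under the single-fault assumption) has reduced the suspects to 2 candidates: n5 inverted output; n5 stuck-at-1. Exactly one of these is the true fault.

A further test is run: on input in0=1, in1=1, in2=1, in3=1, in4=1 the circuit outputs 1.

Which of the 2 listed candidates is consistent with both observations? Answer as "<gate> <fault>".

n5 stuck-at-1

Evaluate each candidate on input in0=1, in1=1, in2=1, in3=1, in4=1:
  n5 inverted output: n0=1, n1=1, n2=1, n3=0, n4=1, n5=0 [inverted output], n6=0 → 0 — eliminated
  n5 stuck-at-1: n0=1, n1=1, n2=1, n3=0, n4=1, n5=1 [stuck-at-1], n6=1 → 1 — matches
Only n5 stuck-at-1 reproduces the observed 1.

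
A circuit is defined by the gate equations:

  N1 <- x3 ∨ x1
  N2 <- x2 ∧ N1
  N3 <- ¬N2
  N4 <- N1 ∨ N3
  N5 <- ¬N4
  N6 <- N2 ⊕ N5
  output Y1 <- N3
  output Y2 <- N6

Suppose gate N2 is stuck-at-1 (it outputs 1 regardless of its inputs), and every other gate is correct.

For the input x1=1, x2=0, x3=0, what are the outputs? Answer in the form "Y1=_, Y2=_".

Y1=0, Y2=1

Propagate with N2 forced: N1=1, N2=1 [stuck-at-1], N3=0, N4=1, N5=0, N6=1.
So the outputs are Y1=0, Y2=1. (Without the fault they would be Y1=1, Y2=0.)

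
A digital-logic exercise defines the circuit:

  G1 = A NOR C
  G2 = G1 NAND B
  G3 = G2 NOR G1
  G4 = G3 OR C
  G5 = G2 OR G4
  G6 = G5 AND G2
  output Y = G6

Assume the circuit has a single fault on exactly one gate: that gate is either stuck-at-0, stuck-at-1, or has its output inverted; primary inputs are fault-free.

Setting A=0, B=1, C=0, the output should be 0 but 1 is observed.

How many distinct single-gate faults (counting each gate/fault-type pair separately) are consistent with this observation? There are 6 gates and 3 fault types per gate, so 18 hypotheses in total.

6

Fault-free: G1=1, G2=0, G3=0, G4=0, G5=0, G6=0 → 0. Observed 1.
  G1: stuck-at-0, inverted output ✓; others ✗
  G2: stuck-at-1, inverted output ✓; others ✗
  G3: none of the 3 fault types match ✗
  G4: none of the 3 fault types match ✗
  G5: none of the 3 fault types match ✗
  G6: stuck-at-1, inverted output ✓; others ✗
Consistent faults: {G1 stuck-at-0, G1 inverted output, G2 stuck-at-1, G2 inverted output, G6 stuck-at-1, G6 inverted output} — 6 in all.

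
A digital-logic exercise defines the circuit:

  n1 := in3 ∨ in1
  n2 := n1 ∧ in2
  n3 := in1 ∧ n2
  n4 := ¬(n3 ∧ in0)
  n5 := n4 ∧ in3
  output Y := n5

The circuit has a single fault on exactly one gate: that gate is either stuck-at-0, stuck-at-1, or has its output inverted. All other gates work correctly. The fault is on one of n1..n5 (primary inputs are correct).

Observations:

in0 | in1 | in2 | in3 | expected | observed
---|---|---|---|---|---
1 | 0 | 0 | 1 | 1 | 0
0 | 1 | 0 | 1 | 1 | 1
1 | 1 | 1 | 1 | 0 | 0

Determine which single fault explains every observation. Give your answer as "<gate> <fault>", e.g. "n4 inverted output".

n3 stuck-at-1

Fault-free values for test 1 (in0=1, in1=0, in2=0, in3=1): n1=1, n2=0, n3=0, n4=1, n5=1, giving Y=1. Observed 0.
Test 1: faults giving observed 0 are {n3 stuck-at-1, n3 inverted output, n4 stuck-at-0, n4 inverted output, n5 stuck-at-0, n5 inverted output}.
Test 2 (in0=0, in1=1, in2=0, in3=1): fault-free n1=1, n2=0, n3=0, n4=1, n5=1 → 1; observed 1. Eliminates n4 stuck-at-0, n4 inverted output, n5 stuck-at-0, n5 inverted output.
Test 3 (in0=1, in1=1, in2=1, in3=1): fault-free n1=1, n2=1, n3=1, n4=0, n5=0 → 0; observed 0. Eliminates n3 inverted output.
Only n3 stuck-at-1 is consistent with every test.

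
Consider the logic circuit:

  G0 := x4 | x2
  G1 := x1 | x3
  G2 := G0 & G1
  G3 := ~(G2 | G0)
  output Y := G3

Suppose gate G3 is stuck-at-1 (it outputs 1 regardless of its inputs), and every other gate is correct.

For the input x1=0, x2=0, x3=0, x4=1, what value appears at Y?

Propagate with G3 forced: G0=1, G1=0, G2=0, G3=1 [stuck-at-1].
So Y = 1. (Without the fault it would be 0.)

1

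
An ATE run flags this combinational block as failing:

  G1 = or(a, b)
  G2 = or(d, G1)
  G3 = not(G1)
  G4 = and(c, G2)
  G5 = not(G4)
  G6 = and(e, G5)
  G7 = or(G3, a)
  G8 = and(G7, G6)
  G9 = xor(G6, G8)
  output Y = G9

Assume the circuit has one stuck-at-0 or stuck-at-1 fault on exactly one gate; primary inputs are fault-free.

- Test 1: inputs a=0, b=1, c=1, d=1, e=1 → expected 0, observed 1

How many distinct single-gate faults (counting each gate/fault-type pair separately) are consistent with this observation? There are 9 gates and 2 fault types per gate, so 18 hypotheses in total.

Fault-free: G1=1, G2=1, G3=0, G4=1, G5=0, G6=0, G7=0, G8=0, G9=0 → 0. Observed 1.
  G1: none of the 2 fault types match ✗
  G2: stuck-at-0 ✓; others ✗
  G3: none of the 2 fault types match ✗
  G4: stuck-at-0 ✓; others ✗
  G5: stuck-at-1 ✓; others ✗
  G6: stuck-at-1 ✓; others ✗
  G7: none of the 2 fault types match ✗
  G8: stuck-at-1 ✓; others ✗
  G9: stuck-at-1 ✓; others ✗
Consistent faults: {G2 stuck-at-0, G4 stuck-at-0, G5 stuck-at-1, G6 stuck-at-1, G8 stuck-at-1, G9 stuck-at-1} — 6 in all.

6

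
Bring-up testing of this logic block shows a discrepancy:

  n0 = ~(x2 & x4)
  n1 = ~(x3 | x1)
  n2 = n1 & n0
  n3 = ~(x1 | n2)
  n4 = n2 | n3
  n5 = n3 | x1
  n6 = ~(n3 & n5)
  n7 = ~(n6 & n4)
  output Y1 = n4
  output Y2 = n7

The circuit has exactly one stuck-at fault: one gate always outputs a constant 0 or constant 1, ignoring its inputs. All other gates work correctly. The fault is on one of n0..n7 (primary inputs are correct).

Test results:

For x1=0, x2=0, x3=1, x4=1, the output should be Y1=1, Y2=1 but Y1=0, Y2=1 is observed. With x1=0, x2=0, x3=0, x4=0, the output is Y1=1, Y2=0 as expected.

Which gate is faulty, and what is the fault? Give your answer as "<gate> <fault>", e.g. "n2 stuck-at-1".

n3 stuck-at-0

Fault-free values for test 1 (x1=0, x2=0, x3=1, x4=1): n0=1, n1=0, n2=0, n3=1, n4=1, n5=1, n6=0, n7=1, giving Y1=1, Y2=1. Observed Y1=0, Y2=1.
Test 1: faults giving observed Y1=0, Y2=1 are {n3 stuck-at-0, n4 stuck-at-0}.
Test 2 (x1=0, x2=0, x3=0, x4=0): fault-free n0=1, n1=1, n2=1, n3=0, n4=1, n5=0, n6=1, n7=0 → Y1=1, Y2=0; observed Y1=1, Y2=0. Eliminates n4 stuck-at-0.
Only n3 stuck-at-0 is consistent with every test.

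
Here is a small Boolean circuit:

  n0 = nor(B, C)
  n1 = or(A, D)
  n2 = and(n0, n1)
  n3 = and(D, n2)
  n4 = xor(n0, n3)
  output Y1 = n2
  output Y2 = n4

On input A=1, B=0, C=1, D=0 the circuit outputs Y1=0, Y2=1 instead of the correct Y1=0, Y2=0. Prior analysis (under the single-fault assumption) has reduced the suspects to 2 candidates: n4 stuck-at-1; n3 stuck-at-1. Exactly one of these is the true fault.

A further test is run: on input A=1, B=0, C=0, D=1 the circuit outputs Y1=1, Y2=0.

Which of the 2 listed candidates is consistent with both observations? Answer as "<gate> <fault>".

n3 stuck-at-1

Evaluate each candidate on input A=1, B=0, C=0, D=1:
  n4 stuck-at-1: n0=1, n1=1, n2=1, n3=1, n4=1 [stuck-at-1] → Y1=1, Y2=1 — eliminated
  n3 stuck-at-1: n0=1, n1=1, n2=1, n3=1 [stuck-at-1], n4=0 → Y1=1, Y2=0 — matches
Only n3 stuck-at-1 reproduces the observed Y1=1, Y2=0.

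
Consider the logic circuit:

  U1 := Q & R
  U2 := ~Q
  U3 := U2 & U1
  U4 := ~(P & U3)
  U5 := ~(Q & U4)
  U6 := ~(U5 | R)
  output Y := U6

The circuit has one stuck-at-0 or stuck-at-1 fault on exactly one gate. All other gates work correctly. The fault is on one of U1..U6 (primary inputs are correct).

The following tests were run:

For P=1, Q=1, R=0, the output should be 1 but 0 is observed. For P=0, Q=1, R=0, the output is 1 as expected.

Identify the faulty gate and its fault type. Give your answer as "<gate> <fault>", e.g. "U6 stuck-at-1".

Fault-free values for test 1 (P=1, Q=1, R=0): U1=0, U2=0, U3=0, U4=1, U5=0, U6=1, giving Y=1. Observed 0.
Test 1: faults giving observed 0 are {U3 stuck-at-1, U4 stuck-at-0, U5 stuck-at-1, U6 stuck-at-0}.
Test 2 (P=0, Q=1, R=0): fault-free U1=0, U2=0, U3=0, U4=1, U5=0, U6=1 → 1; observed 1. Eliminates U4 stuck-at-0, U5 stuck-at-1, U6 stuck-at-0.
Only U3 stuck-at-1 is consistent with every test.

U3 stuck-at-1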